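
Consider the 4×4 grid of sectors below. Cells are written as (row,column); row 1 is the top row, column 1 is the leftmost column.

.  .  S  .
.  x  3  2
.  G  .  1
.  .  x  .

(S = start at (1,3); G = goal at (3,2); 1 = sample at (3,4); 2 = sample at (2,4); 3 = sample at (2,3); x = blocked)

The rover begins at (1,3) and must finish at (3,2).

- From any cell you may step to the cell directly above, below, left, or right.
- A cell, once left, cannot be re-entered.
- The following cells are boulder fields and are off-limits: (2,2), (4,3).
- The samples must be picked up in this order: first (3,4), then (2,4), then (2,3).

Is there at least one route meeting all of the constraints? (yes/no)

no

Ignoring the required order, 1 revisit-free route from (1,3) to (3,2) passes through all of (3,4), (2,4), and (2,3); the waypoint orders that occur are (2,3) → (2,4) → (3,4) (1) — never (3,4) → (2,4) → (2,3).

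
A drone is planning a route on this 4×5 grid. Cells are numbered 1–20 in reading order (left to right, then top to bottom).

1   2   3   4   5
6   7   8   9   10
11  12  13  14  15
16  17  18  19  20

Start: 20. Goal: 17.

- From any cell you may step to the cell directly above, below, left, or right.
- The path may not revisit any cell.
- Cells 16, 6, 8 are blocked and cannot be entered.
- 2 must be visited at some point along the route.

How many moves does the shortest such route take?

9

Any route passes through 2 somewhere between 20 and 17. Summing Manhattan distances along the two legs (20 → 2 → 17) gives a lower bound of 6 + 3 = 9 moves.
A route of 9 moves achieves this: 20 → 15 → 10 → 5 → 4 → 3 → 2 → 7 → 12 → 17.
Since 9 matches the lower bound, it is optimal.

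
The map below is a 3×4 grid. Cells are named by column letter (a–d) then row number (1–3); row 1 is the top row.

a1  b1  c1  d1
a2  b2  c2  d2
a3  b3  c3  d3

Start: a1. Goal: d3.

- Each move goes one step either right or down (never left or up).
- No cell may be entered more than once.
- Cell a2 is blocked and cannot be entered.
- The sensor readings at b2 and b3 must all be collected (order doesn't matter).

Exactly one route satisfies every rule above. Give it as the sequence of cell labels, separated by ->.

Moves only go right or down, so the column and row indices never decrease.
Route from a1: right 1 to b1, down 2 to b3, right 2 to d3 — 5 moves in all.
Check: all required cells visited.

a1 -> b1 -> b2 -> b3 -> c3 -> d3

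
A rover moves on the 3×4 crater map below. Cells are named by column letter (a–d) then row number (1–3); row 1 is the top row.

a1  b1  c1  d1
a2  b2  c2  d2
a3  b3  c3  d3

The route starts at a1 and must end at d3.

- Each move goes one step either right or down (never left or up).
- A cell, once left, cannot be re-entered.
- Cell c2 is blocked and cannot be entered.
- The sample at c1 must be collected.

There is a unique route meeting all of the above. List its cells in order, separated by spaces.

Moves only go right or down, so the column and row indices never decrease.
Route from a1: 3× right (reaching d1), 2× down (reaching d3) — 5 moves in all.
Check: all required cells visited.

a1 b1 c1 d1 d2 d3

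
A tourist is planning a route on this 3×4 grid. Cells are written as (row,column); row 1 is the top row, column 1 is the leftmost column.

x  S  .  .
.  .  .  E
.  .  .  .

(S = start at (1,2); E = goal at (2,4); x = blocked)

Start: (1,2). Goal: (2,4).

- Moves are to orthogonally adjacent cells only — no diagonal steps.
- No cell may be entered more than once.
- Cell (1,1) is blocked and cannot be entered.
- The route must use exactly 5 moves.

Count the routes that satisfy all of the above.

Need simple routes of exactly 5 moves from (1,2) to (2,4) (Manhattan distance 3, so 1 moves are spent on a detour and 1 undoing it).
Enumerating: (1,2) (2,2) (3,2) (3,3) (2,3) (2,4) | (1,2) (2,2) (3,2) (3,3) (3,4) (2,4) | (1,2) (2,2) (2,3) (1,3) (1,4) (2,4) | (1,2) (2,2) (2,3) (3,3) (3,4) (2,4) | (1,2) (1,3) (2,3) (3,3) (3,4) (2,4).
That gives 5 routes.

5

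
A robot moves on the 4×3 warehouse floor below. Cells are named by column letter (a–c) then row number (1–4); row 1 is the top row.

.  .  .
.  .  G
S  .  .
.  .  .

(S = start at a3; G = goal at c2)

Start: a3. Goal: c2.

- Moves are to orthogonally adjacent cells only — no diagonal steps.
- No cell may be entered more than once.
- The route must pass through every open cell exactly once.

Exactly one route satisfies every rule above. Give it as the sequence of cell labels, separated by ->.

Need to visit all 12 open cells exactly once, starting at a3 and ending at c2.
Cell c1 has only two open neighbours (c2 and b1), so the path must pass straight through it: one of those is the cell it's entered from and the other is where it exits.
Route from a3: down 1 to a4, right 2 to c4, up 1 to c3, left 1 to b3, up 1 to b2, left 1 to a2, up 1 to a1, right 2 to c1, down 1 to c2 — 11 moves in all.
Check: all 12 open cells covered.

a3 -> a4 -> b4 -> c4 -> c3 -> b3 -> b2 -> a2 -> a1 -> b1 -> c1 -> c2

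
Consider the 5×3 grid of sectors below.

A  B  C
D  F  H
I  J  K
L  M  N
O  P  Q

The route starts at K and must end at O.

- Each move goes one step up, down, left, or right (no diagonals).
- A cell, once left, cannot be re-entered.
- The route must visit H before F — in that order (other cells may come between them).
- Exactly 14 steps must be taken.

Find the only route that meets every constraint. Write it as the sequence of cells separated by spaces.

K H C B A D F J I L M N Q P O

The waypoints must appear in the order H, F, with no cell reused.
Route from K: up 2 to C, left 2 to A, down 1 to D, right 1 to F, down 1 to J, left 1 to I, down 1 to L, right 2 to N, down 1 to Q, left 2 to O — 14 moves in all.
Check: order respected (H at step 1, F at step 6); 14 moves as required.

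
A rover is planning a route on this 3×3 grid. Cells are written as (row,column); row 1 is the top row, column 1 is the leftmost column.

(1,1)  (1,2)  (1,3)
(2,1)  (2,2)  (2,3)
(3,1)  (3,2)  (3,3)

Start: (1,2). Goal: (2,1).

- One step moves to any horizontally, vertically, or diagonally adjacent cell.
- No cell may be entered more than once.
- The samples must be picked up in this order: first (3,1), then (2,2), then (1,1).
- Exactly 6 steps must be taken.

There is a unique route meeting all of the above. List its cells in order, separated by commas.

(1,2), (2,3), (3,2), (3,1), (2,2), (1,1), (2,1)

The waypoints must appear in the order (3,1), (2,2), (1,1), with no cell reused.
Route from (1,2): down-right to (2,3), down-left to (3,2), left to (3,1), up-right to (2,2), up-left to (1,1), down to (2,1) — 6 moves in all.
Check: order respected ((3,1) at step 3, (2,2) at step 4, (1,1) at step 5); 6 moves as required.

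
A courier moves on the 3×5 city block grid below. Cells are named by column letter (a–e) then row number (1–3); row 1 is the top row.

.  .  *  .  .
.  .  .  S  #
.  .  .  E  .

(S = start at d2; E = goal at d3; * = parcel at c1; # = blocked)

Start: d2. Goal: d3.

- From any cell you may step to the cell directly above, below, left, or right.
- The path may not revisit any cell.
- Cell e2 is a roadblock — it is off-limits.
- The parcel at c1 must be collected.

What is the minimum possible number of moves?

Any route passes through c1 somewhere between d2 and d3. Summing Manhattan distances along the two legs (d2 → c1 → d3) gives a lower bound of 2 + 3 = 5 moves.
A route of 5 moves achieves this: d2 → d1 → c1 → c2 → c3 → d3.
Since 5 matches the lower bound, it is optimal.

5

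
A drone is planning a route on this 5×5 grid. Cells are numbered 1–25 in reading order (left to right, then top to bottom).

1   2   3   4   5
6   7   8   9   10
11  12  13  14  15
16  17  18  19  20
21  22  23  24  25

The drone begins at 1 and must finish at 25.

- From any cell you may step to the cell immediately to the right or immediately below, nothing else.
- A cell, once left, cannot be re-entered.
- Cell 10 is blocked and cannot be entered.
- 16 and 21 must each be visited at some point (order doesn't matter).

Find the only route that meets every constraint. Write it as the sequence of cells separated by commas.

1, 6, 11, 16, 21, 22, 23, 24, 25

Moves only go right or down, so the column and row indices never decrease.
Route from 1: 4× down (reaching 21), 4× right (reaching 25) — 8 moves in all.
Check: all required cells visited.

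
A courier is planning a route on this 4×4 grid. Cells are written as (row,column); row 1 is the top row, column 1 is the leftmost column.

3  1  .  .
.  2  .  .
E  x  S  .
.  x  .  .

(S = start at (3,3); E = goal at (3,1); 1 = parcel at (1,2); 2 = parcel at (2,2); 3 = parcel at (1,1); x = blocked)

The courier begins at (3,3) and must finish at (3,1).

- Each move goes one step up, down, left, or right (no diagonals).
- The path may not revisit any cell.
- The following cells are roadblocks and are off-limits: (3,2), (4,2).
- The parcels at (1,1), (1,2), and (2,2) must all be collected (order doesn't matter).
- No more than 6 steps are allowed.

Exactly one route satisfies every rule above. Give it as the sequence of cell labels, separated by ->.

(3,3) -> (2,3) -> (2,2) -> (1,2) -> (1,1) -> (2,1) -> (3,1)

Any route must reach (1,1), (1,2), and (2,2) and still end at (3,1) within 6 moves, so the order of the required stops is forced.
Route from (3,3): up to (2,3), left to (2,2), up to (1,2), left to (1,1), 2× down (reaching (3,1)) — 6 moves in all.
Check: all required cells visited; 6 ≤ 6 moves.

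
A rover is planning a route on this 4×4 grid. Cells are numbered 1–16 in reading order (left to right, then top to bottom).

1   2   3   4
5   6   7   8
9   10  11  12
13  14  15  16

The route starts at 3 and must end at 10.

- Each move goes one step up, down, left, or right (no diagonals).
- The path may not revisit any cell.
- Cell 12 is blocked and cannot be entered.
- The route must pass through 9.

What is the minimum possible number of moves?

Any route passes through 9 somewhere between 3 and 10. Summing Manhattan distances along the two legs (3 → 9 → 10) gives a lower bound of 4 + 1 = 5 moves.
A route of 5 moves achieves this: 3 → 7 → 6 → 5 → 9 → 10.
Since 5 matches the lower bound, it is optimal.

5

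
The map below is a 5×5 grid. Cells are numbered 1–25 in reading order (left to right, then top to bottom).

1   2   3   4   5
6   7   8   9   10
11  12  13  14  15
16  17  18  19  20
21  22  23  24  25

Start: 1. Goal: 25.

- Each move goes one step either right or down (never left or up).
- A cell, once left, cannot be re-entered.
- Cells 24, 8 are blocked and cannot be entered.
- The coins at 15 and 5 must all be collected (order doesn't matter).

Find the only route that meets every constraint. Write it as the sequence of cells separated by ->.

1 -> 2 -> 3 -> 4 -> 5 -> 10 -> 15 -> 20 -> 25

Moves only go right or down, so the column and row indices never decrease.
Route from 1: 4× right (reaching 5), 4× down (reaching 25) — 8 moves in all.
Check: all required cells visited.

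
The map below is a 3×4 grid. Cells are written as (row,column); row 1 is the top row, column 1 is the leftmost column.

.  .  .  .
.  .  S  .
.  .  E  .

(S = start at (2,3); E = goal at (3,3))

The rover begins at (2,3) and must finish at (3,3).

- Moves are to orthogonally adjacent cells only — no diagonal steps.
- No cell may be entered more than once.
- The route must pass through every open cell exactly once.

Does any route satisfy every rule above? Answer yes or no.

yes

One route that works: (2,3) → (2,2) → (3,2) → (3,1) → (2,1) → (1,1) → (1,2) → (1,3) → (1,4) → (2,4) → (3,4) → (3,3).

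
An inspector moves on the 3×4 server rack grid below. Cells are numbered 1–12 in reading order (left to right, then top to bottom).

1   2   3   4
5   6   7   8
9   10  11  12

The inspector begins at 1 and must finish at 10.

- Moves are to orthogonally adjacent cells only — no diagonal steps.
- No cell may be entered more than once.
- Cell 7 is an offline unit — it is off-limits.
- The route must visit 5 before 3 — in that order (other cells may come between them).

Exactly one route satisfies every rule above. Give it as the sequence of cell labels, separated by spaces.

1 5 6 2 3 4 8 12 11 10

The waypoints must appear in the order 5, 3, with no cell reused.
Route from 1: down to 5, right to 6, up to 2, 2× right (reaching 4), 2× down (reaching 12), 2× left (reaching 10) — 9 moves in all.
Check: order respected (5 at step 1, 3 at step 4).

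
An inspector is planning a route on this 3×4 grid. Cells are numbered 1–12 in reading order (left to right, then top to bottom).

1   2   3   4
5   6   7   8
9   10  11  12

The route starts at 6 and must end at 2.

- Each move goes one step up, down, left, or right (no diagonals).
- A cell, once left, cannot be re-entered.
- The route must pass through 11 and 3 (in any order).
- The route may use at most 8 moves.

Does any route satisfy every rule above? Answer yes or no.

One route that works: 6 → 10 → 11 → 7 → 3 → 2.

yes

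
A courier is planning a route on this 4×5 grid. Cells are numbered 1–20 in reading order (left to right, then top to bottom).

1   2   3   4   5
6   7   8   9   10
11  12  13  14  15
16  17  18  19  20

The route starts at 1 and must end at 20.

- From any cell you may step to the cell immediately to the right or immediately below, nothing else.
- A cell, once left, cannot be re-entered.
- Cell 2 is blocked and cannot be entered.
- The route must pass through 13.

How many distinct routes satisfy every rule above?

A right/down-only route from 1 to 20 makes exactly 3 down-moves and 4 right-moves in some order.
With no other constraints that would be C(7,3) = 35 routes.
Split at 13 and multiply the segment counts (each segment already excludes blocked cells): 1→13: 3; 13→20: 3; product = 9.
That gives 9 routes.

9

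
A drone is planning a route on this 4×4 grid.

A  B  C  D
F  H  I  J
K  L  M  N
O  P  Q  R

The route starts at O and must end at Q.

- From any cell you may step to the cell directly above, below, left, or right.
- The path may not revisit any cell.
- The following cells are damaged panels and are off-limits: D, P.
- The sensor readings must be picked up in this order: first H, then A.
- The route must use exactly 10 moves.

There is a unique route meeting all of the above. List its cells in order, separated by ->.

The waypoints must appear in the order H, A, with no cell reused.
Route from O: up to K, right to L, up to H, left to F, up to A, 2× right (reaching C), 3× down (reaching Q) — 10 moves in all.
Check: order respected (H at step 3, A at step 5); 10 moves as required.

O -> K -> L -> H -> F -> A -> B -> C -> I -> M -> Q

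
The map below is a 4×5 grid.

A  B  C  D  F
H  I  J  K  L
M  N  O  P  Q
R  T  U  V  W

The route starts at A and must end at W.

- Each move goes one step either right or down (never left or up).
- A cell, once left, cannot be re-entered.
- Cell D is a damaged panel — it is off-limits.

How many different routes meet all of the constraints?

A right/down-only route from A to W makes exactly 3 down-moves and 4 right-moves in some order.
With no other constraints that would be C(7,3) = 35 routes.
Subtract routes through each blocked cell (inclusion–exclusion for overlaps): − through D: 4 → 31.
That gives 31 routes.

31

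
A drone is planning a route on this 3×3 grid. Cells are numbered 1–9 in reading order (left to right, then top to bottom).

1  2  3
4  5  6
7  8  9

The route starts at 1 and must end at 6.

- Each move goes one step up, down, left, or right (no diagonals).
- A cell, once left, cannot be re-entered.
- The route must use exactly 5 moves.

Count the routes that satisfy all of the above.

Need simple routes of exactly 5 moves from 1 to 6 (Manhattan distance 3, so 1 moves are spent on a detour and 1 undoing it).
Enumerating: 1 4 7 8 5 6 | 1 4 7 8 9 6 | 1 4 5 2 3 6 | 1 4 5 8 9 6 | 1 2 5 8 9 6.
That gives 5 routes.

5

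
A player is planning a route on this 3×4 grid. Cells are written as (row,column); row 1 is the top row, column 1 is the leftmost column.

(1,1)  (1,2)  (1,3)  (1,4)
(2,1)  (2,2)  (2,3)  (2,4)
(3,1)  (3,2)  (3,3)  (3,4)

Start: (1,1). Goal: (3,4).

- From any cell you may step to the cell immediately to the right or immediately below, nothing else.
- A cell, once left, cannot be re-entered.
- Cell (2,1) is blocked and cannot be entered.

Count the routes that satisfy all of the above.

A right/down-only route from (1,1) to (3,4) makes exactly 2 down-moves and 3 right-moves in some order.
With no other constraints that would be C(5,2) = 10 routes.
Subtract routes through each blocked cell (inclusion–exclusion for overlaps): − through (2,1): 4 → 6.
That gives 6 routes.

6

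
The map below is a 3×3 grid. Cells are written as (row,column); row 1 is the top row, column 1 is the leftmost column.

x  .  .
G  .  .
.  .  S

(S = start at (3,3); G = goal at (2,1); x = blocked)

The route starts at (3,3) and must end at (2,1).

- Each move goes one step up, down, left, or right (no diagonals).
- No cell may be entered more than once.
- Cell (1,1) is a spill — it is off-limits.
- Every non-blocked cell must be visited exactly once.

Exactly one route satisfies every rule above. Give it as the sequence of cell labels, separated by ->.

(3,3) -> (2,3) -> (1,3) -> (1,2) -> (2,2) -> (3,2) -> (3,1) -> (2,1)

Need to visit all 8 open cells exactly once, starting at (3,3) and ending at (2,1).
Cell (1,3) has only two open neighbours ((2,3) and (1,2)), so the path must pass straight through it: one of those is the cell it's entered from and the other is where it exits.
Route from (3,3): 2× up (reaching (1,3)), left to (1,2), 2× down (reaching (3,2)), left to (3,1), up to (2,1) — 7 moves in all.
Check: all 8 open cells covered.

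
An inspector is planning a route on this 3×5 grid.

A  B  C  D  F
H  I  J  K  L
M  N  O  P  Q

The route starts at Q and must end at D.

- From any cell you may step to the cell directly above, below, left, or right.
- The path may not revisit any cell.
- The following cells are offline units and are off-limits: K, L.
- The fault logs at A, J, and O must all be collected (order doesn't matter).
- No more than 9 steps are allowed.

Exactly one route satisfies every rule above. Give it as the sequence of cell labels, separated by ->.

The 9-move cap with required stops at A, J, O leaves no slack for detours.
Route from Q: left 2 to O, up 1 to J, left 2 to H, up 1 to A, right 3 to D — 9 moves in all.
Check: all required cells visited; 9 ≤ 9 moves.

Q -> P -> O -> J -> I -> H -> A -> B -> C -> D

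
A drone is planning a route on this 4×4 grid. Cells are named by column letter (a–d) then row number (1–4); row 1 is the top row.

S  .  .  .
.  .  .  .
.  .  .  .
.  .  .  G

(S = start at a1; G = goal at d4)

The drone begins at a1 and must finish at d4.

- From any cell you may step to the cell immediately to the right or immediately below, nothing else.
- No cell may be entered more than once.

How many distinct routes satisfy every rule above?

A right/down-only route from a1 to d4 makes exactly 3 down-moves and 3 right-moves in some order.
With no other constraints that would be C(6,3) = 20 routes.
That gives 20 routes.

20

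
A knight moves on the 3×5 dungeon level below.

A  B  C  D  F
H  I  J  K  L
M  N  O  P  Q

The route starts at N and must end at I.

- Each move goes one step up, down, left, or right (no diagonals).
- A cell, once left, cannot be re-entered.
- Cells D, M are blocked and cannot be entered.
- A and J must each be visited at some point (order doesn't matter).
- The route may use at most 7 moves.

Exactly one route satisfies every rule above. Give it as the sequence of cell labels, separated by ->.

N -> O -> J -> C -> B -> A -> H -> I

The budget equals the shortest possible length, so every move has to be on a shortest route through the required cells.
Route from N: right to O, 2× up (reaching C), 2× left (reaching A), down to H, right to I — 7 moves in all.
Check: all required cells visited; 7 ≤ 7 moves.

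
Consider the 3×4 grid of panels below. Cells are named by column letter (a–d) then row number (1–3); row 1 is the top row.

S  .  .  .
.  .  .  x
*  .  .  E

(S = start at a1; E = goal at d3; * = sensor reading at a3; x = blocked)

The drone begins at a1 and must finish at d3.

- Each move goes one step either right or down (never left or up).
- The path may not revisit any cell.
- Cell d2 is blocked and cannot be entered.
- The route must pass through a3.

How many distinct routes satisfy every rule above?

1

A right/down-only route from a1 to d3 makes exactly 2 down-moves and 3 right-moves in some order.
With no other constraints that would be C(5,2) = 10 routes.
Split at a3 and multiply the segment counts (each segment already excludes blocked cells): a1→a3: 1; a3→d3: 1; product = 1.
That gives 1 route.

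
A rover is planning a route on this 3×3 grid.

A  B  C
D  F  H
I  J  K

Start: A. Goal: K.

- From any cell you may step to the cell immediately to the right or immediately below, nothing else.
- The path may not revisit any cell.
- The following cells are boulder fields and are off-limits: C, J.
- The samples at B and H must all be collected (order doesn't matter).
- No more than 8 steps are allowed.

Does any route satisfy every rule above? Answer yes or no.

yes

One route that works: A → B → F → H → K.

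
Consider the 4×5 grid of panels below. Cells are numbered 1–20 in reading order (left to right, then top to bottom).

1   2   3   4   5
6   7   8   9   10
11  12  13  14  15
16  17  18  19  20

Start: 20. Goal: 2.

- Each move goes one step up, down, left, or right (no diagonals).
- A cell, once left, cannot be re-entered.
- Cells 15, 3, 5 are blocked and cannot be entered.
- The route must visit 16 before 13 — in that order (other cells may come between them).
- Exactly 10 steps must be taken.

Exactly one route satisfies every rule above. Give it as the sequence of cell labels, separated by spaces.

20 19 18 17 16 11 12 13 8 7 2

The waypoints must appear in the order 16, 13, with no cell reused.
Route from 20: 4× left (reaching 16), up to 11, 2× right (reaching 13), up to 8, left to 7, up to 2 — 10 moves in all.
Check: order respected (16 at step 4, 13 at step 7); 10 moves as required.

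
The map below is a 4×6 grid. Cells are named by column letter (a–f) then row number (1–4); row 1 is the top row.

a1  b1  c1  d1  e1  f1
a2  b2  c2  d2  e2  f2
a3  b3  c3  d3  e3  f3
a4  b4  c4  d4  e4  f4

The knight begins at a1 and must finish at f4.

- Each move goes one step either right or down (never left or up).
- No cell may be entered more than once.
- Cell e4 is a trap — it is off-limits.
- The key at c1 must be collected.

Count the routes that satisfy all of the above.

A right/down-only route from a1 to f4 makes exactly 3 down-moves and 5 right-moves in some order.
With no other constraints that would be C(8,3) = 56 routes.
Split at c1 and multiply the segment counts (each segment already excludes blocked cells): a1→c1: 1; c1→f4: 10; product = 10.
That gives 10 routes.

10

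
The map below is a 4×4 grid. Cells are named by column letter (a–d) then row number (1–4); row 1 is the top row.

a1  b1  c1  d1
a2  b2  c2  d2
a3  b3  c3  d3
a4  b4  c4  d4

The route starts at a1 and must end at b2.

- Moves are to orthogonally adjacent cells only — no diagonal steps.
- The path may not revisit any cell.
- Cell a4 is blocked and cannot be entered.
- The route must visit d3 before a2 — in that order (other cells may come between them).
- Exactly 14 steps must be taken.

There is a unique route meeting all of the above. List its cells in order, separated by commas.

The waypoints must appear in the order d3, a2, with no cell reused.
Route from a1: right 3 to d1, down 1 to d2, left 1 to c2, down 1 to c3, right 1 to d3, down 1 to d4, left 2 to b4, up 1 to b3, left 1 to a3, up 1 to a2, right 1 to b2 — 14 moves in all.
Check: order respected (d3 at step 7, a2 at step 13); 14 moves as required.

a1, b1, c1, d1, d2, c2, c3, d3, d4, c4, b4, b3, a3, a2, b2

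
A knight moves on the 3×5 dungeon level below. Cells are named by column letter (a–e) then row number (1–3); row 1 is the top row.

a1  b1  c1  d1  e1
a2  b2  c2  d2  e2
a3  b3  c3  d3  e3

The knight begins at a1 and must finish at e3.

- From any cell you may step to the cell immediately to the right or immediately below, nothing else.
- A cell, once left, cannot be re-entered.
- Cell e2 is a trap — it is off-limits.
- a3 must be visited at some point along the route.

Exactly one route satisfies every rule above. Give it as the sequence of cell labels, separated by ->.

Moves only go right or down, so the column and row indices never decrease.
Route from a1: 2× down (reaching a3), 4× right (reaching e3) — 6 moves in all.
Check: all required cells visited.

a1 -> a2 -> a3 -> b3 -> c3 -> d3 -> e3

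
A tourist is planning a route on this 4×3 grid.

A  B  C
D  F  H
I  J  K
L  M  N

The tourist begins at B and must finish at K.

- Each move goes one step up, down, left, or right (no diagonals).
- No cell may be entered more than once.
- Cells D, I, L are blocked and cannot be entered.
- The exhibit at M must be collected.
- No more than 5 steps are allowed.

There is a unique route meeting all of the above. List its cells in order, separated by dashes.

B - F - J - M - N - K

Any route must reach M and still end at K within 5 moves, so the order of the required stops is forced.
Route from B: 3× down (reaching M), right to N, up to K — 5 moves in all.
Check: all required cells visited; 5 ≤ 5 moves.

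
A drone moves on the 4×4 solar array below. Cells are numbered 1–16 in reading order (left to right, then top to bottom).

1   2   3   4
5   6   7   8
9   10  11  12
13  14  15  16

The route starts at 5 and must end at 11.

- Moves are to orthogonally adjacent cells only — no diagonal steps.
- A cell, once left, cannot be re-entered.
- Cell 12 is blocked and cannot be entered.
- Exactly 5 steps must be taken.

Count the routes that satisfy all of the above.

9

Need simple routes of exactly 5 moves from 5 to 11 (Manhattan distance 3, so 1 moves are spent on a detour and 1 undoing it).
Branch systematically from the start, pruning whenever the remaining move budget drops below the Manhattan distance to 11 or differs from it in parity. Grouping the completions by first move — via 1: 3; via 9: 4; via 6: 2 — and summing: 3 + 4 + 2 = 9.
That gives 9 routes.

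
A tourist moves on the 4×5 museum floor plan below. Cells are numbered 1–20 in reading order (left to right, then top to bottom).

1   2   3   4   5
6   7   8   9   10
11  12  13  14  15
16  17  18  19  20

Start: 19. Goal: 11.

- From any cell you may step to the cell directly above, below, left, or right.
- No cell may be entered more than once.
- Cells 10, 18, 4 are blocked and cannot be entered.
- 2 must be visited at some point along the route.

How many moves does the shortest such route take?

8

Any route passes through 2 somewhere between 19 and 11. Summing Manhattan distances along the two legs (19 → 2 → 11) gives a lower bound of 5 + 3 = 8 moves.
A route of 8 moves achieves this: 19 → 14 → 9 → 8 → 3 → 2 → 7 → 12 → 11.
Since 8 matches the lower bound, it is optimal.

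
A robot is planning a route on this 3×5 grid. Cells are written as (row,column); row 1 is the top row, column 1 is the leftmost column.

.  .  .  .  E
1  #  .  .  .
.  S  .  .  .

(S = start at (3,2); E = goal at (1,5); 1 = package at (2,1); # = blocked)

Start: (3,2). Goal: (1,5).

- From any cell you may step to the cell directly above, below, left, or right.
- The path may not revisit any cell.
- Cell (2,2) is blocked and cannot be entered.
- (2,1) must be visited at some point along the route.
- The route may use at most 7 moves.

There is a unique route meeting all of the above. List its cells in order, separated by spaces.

(3,2) (3,1) (2,1) (1,1) (1,2) (1,3) (1,4) (1,5)

The budget equals the shortest possible length, so every move has to be on a shortest route through the required cells.
Route from (3,2): left 1 to (3,1), up 2 to (1,1), right 4 to (1,5) — 7 moves in all.
Check: all required cells visited; 7 ≤ 7 moves.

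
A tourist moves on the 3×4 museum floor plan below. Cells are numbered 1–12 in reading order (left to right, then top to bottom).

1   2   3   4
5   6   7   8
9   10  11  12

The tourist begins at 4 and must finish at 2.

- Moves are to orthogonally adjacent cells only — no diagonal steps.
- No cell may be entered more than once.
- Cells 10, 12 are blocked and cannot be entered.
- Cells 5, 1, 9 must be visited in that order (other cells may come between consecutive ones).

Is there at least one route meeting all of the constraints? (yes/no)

no

9 must be visited but has only one open neighbour (5), and it is neither the start nor the goal — the route would have to enter and leave through 5, re-entering it.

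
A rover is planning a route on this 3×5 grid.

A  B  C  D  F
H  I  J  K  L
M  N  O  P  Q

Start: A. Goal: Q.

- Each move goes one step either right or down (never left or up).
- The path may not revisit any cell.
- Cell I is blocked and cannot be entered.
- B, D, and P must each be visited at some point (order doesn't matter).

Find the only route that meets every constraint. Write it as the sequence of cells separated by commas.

Moves only go right or down, so the column and row indices never decrease.
Route from A: right 3 to D, down 2 to P, right 1 to Q — 6 moves in all.
Check: all required cells visited.

A, B, C, D, K, P, Q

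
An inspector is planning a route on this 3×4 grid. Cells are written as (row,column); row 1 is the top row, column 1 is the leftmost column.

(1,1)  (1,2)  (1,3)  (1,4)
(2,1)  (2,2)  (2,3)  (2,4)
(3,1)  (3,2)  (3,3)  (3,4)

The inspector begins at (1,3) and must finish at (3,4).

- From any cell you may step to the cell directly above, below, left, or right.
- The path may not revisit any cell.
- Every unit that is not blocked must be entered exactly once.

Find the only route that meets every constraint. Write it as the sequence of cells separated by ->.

Need to visit all 12 open cells exactly once, starting at (1,3) and ending at (3,4).
Cell (1,4) has only two open neighbours ((2,4) and (1,3)), so the path must pass straight through it: one of those is the cell it's entered from and the other is where it exits.
Route from (1,3): right to (1,4), down to (2,4), 2× left (reaching (2,2)), up to (1,2), left to (1,1), 2× down (reaching (3,1)), 3× right (reaching (3,4)) — 11 moves in all.
Check: all 12 open cells covered.

(1,3) -> (1,4) -> (2,4) -> (2,3) -> (2,2) -> (1,2) -> (1,1) -> (2,1) -> (3,1) -> (3,2) -> (3,3) -> (3,4)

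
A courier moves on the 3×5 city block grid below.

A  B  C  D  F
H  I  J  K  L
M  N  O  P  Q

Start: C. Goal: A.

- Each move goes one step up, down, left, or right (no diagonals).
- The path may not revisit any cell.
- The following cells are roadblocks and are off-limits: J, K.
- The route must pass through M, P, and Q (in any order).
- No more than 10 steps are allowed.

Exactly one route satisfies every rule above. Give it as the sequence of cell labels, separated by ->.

C -> D -> F -> L -> Q -> P -> O -> N -> M -> H -> A

Any route must reach M, P, and Q and still end at A within 10 moves, so the order of the required stops is forced.
Route from C: right 2 to F, down 2 to Q, left 4 to M, up 2 to A — 10 moves in all.
Check: all required cells visited; 10 ≤ 10 moves.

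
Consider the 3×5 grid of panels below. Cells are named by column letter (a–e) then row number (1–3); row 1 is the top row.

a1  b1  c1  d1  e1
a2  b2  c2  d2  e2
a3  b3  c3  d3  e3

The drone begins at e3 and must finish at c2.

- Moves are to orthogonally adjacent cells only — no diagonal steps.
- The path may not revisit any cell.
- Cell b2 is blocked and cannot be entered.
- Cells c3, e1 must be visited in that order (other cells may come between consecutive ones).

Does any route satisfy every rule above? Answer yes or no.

One route that works: e3 → d3 → c3 → b3 → a3 → a2 → a1 → b1 → c1 → d1 → e1 → e2 → d2 → c2.

yes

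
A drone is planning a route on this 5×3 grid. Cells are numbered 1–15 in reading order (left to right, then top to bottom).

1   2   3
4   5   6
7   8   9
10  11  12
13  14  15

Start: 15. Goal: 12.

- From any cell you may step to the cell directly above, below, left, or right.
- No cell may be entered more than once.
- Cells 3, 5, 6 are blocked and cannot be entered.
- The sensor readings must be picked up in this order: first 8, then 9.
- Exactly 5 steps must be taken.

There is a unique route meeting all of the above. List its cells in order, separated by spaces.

The waypoints must appear in the order 8, 9, with no cell reused.
Route from 15: left 1 to 14, up 2 to 8, right 1 to 9, down 1 to 12 — 5 moves in all.
Check: order respected (8 at step 3, 9 at step 4); 5 moves as required.

15 14 11 8 9 12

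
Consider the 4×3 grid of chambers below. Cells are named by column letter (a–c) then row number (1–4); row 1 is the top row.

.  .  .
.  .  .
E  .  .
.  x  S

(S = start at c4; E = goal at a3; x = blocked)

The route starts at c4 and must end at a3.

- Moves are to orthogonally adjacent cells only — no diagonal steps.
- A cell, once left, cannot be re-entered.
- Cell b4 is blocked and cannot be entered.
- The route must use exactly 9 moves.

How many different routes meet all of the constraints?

Need simple routes of exactly 9 moves from c4 to a3 (Manhattan distance 3, so 3 moves are spent on a detour and 3 undoing it).
Enumerating: c4 c3 c2 c1 b1 a1 a2 b2 b3 a3 | c4 c3 b3 b2 c2 c1 b1 a1 a2 a3.
That gives 2 routes.

2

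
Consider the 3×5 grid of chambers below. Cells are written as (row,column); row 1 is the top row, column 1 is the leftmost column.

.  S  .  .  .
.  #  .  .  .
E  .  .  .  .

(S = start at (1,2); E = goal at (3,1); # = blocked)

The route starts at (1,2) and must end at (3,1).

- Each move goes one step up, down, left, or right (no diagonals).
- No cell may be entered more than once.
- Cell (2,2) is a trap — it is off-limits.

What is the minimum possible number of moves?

3

The Manhattan distance from (1,2) to (3,1) is |1−3| + |2−1| = 3, so at least 3 moves are needed.
A route of 3 moves achieves this: (1,2) → (1,1) → (2,1) → (3,1).
Since 3 matches the lower bound, it is optimal.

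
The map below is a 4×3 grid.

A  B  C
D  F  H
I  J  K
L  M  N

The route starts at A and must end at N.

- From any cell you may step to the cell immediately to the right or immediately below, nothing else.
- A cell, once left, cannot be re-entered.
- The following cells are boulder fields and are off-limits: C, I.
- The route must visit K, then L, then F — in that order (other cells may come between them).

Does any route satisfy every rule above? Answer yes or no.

no

L lies to the left of K, so going from K to L would need a leftward move — but moves only go right/down, so K cannot be visited before L.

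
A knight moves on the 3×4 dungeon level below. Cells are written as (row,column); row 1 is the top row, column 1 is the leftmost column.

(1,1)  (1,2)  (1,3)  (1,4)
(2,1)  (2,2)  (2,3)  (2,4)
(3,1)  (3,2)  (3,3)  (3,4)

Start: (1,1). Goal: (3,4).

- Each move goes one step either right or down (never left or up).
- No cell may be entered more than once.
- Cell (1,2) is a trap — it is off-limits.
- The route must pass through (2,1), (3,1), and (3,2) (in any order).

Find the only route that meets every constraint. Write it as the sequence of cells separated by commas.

Moves only go right or down, so the column and row indices never decrease.
Route from (1,1): 2× down (reaching (3,1)), 3× right (reaching (3,4)) — 5 moves in all.
Check: all required cells visited.

(1,1), (2,1), (3,1), (3,2), (3,3), (3,4)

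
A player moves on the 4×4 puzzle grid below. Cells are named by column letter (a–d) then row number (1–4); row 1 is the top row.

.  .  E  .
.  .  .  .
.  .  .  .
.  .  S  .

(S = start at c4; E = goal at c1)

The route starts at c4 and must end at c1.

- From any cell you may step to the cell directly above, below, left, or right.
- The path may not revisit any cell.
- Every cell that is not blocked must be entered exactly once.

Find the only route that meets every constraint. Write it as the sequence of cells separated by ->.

c4 -> d4 -> d3 -> c3 -> b3 -> b4 -> a4 -> a3 -> a2 -> a1 -> b1 -> b2 -> c2 -> d2 -> d1 -> c1

Need to visit all 16 open cells exactly once, starting at c4 and ending at c1.
Cell d4 has only two open neighbours (d3 and c4), so the path must pass straight through it: one of those is the cell it's entered from and the other is where it exits.
Route from c4: right 1 to d4, up 1 to d3, left 2 to b3, down 1 to b4, left 1 to a4, up 3 to a1, right 1 to b1, down 1 to b2, right 2 to d2, up 1 to d1, left 1 to c1 — 15 moves in all.
Check: all 16 open cells covered.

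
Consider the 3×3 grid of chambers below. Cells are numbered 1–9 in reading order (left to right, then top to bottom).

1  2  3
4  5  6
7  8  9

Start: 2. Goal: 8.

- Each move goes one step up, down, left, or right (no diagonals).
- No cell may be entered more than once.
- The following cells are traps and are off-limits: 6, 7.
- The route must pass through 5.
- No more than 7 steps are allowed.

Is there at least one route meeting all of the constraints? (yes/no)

One route that works: 2 → 5 → 8.

yes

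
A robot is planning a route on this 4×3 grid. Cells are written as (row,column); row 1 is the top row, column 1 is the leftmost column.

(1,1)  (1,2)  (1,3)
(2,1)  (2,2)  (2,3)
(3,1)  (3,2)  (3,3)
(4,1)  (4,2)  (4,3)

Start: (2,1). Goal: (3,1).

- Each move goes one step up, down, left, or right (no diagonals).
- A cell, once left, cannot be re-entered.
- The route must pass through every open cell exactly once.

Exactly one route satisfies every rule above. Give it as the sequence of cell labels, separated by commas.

(2,1), (1,1), (1,2), (1,3), (2,3), (2,2), (3,2), (3,3), (4,3), (4,2), (4,1), (3,1)

Need to visit all 12 open cells exactly once, starting at (2,1) and ending at (3,1).
Route from (2,1): up to (1,1), 2× right (reaching (1,3)), down to (2,3), left to (2,2), down to (3,2), right to (3,3), down to (4,3), 2× left (reaching (4,1)), up to (3,1) — 11 moves in all.
Check: all 12 open cells covered.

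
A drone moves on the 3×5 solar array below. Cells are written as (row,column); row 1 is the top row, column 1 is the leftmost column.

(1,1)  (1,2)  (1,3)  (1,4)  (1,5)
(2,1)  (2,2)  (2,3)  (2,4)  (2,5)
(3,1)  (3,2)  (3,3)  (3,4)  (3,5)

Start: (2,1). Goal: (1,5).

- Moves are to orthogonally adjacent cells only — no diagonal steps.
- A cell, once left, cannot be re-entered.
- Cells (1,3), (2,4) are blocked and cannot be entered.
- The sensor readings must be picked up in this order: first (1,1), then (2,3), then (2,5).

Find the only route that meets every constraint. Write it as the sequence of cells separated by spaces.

(2,1) (1,1) (1,2) (2,2) (2,3) (3,3) (3,4) (3,5) (2,5) (1,5)

The waypoints must appear in the order (1,1), (2,3), (2,5), with no cell reused.
Route from (2,1): up to (1,1), right to (1,2), down to (2,2), right to (2,3), down to (3,3), 2× right (reaching (3,5)), 2× up (reaching (1,5)) — 9 moves in all.
Check: order respected ((1,1) at step 1, (2,3) at step 4, (2,5) at step 8).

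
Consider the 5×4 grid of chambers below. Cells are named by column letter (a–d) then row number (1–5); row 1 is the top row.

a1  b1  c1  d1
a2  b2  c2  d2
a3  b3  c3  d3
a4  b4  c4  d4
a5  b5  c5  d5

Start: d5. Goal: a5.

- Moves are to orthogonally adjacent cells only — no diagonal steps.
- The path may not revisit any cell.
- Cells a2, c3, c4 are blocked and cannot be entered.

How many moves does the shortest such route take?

The Manhattan distance from d5 to a5 is |5−5| + |4−1| = 3, so at least 3 moves are needed.
A route of 3 moves achieves this: d5 → c5 → b5 → a5.
Since 3 matches the lower bound, it is optimal.

3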